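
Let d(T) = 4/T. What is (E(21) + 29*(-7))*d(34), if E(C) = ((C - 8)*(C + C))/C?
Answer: -354/17 ≈ -20.824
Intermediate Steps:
E(C) = -16 + 2*C (E(C) = ((-8 + C)*(2*C))/C = (2*C*(-8 + C))/C = -16 + 2*C)
(E(21) + 29*(-7))*d(34) = ((-16 + 2*21) + 29*(-7))*(4/34) = ((-16 + 42) - 203)*(4*(1/34)) = (26 - 203)*(2/17) = -177*2/17 = -354/17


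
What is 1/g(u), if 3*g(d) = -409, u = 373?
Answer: -3/409 ≈ -0.0073350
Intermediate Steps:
g(d) = -409/3 (g(d) = (1/3)*(-409) = -409/3)
1/g(u) = 1/(-409/3) = -3/409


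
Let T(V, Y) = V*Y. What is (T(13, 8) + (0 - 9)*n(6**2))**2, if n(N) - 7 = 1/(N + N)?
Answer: 106929/64 ≈ 1670.8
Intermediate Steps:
n(N) = 7 + 1/(2*N) (n(N) = 7 + 1/(N + N) = 7 + 1/(2*N))
(T(13, 8) + (0 - 9)*n(6**2))**2 = (13*8 + (0 - 9)*(7 + 1/(2*(6**2))))**2 = (104 - 9*(7 + (1/2)/36))**2 = (104 - 9*(7 + (1/2)*(1/36)))**2 = (104 - 9*(7 + 1/72))**2 = (104 - 9*505/72)**2 = (104 - 505/8)**2 = (327/8)**2 = 106929/64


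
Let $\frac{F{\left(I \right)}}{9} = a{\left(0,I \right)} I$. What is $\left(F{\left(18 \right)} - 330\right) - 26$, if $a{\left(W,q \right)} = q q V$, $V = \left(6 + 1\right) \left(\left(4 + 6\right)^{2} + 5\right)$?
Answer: $38578324$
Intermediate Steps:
$V = 735$ ($V = 7 \left(10^{2} + 5\right) = 7 \left(100 + 5\right) = 7 \cdot 105 = 735$)
$a{\left(W,q \right)} = 735 q^{2}$ ($a{\left(W,q \right)} = q q 735 = q^{2} \cdot 735 = 735 q^{2}$)
$F{\left(I \right)} = 6615 I^{3}$ ($F{\left(I \right)} = 9 \cdot 735 I^{2} I = 9 \cdot 735 I^{3} = 6615 I^{3}$)
$\left(F{\left(18 \right)} - 330\right) - 26 = \left(6615 \cdot 18^{3} - 330\right) - 26 = \left(6615 \cdot 5832 - 330\right) - 26 = \left(38578680 - 330\right) - 26 = 38578350 - 26 = 38578324$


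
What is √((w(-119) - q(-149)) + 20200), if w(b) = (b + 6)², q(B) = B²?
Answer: 4*√673 ≈ 103.77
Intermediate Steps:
w(b) = (6 + b)²
√((w(-119) - q(-149)) + 20200) = √(((6 - 119)² - 1*(-149)²) + 20200) = √(((-113)² - 1*22201) + 20200) = √((12769 - 22201) + 20200) = √(-9432 + 20200) = √10768 = 4*√673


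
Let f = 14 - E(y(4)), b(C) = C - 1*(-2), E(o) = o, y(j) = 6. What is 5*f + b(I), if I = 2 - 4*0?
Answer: 44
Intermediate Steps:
I = 2 (I = 2 + 0 = 2)
b(C) = 2 + C (b(C) = C + 2 = 2 + C)
f = 8 (f = 14 - 1*6 = 14 - 6 = 8)
5*f + b(I) = 5*8 + (2 + 2) = 40 + 4 = 44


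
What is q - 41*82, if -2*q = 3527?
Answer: -10251/2 ≈ -5125.5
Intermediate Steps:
q = -3527/2 (q = -½*3527 = -3527/2 ≈ -1763.5)
q - 41*82 = -3527/2 - 41*82 = -3527/2 - 1*3362 = -3527/2 - 3362 = -10251/2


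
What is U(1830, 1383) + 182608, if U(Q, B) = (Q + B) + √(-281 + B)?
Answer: 185821 + √1102 ≈ 1.8585e+5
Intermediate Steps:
U(Q, B) = B + Q + √(-281 + B) (U(Q, B) = (B + Q) + √(-281 + B) = B + Q + √(-281 + B))
U(1830, 1383) + 182608 = (1383 + 1830 + √(-281 + 1383)) + 182608 = (1383 + 1830 + √1102) + 182608 = (3213 + √1102) + 182608 = 185821 + √1102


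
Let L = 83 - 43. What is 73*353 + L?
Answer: 25809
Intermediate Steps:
L = 40
73*353 + L = 73*353 + 40 = 25769 + 40 = 25809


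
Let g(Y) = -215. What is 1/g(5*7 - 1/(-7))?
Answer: -1/215 ≈ -0.0046512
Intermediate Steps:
1/g(5*7 - 1/(-7)) = 1/(-215) = -1/215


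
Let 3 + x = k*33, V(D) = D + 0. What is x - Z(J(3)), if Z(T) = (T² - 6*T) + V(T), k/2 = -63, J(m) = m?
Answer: -4155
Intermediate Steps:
V(D) = D
k = -126 (k = 2*(-63) = -126)
Z(T) = T² - 5*T (Z(T) = (T² - 6*T) + T = T² - 5*T)
x = -4161 (x = -3 - 126*33 = -3 - 4158 = -4161)
x - Z(J(3)) = -4161 - 3*(-5 + 3) = -4161 - 3*(-2) = -4161 - 1*(-6) = -4161 + 6 = -4155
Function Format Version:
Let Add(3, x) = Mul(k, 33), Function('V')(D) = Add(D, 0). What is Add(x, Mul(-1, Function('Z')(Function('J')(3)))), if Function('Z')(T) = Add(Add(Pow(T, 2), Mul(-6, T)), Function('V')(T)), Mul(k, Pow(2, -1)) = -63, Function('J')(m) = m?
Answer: -4155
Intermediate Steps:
Function('V')(D) = D
k = -126 (k = Mul(2, -63) = -126)
Function('Z')(T) = Add(Pow(T, 2), Mul(-5, T)) (Function('Z')(T) = Add(Add(Pow(T, 2), Mul(-6, T)), T) = Add(Pow(T, 2), Mul(-5, T)))
x = -4161 (x = Add(-3, Mul(-126, 33)) = Add(-3, -4158) = -4161)
Add(x, Mul(-1, Function('Z')(Function('J')(3)))) = Add(-4161, Mul(-1, Mul(3, Add(-5, 3)))) = Add(-4161, Mul(-1, Mul(3, -2))) = Add(-4161, Mul(-1, -6)) = Add(-4161, 6) = -4155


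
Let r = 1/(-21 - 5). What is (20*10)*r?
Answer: -100/13 ≈ -7.6923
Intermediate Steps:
r = -1/26 (r = 1/(-26) = -1/26 ≈ -0.038462)
(20*10)*r = (20*10)*(-1/26) = 200*(-1/26) = -100/13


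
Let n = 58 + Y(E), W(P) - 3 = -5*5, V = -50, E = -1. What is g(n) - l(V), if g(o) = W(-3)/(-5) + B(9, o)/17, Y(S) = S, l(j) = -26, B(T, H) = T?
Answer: 2629/85 ≈ 30.929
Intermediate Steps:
W(P) = -22 (W(P) = 3 - 5*5 = 3 - 25 = -22)
n = 57 (n = 58 - 1 = 57)
g(o) = 419/85 (g(o) = -22/(-5) + 9/17 = -22*(-⅕) + 9*(1/17) = 22/5 + 9/17 = 419/85)
g(n) - l(V) = 419/85 - 1*(-26) = 419/85 + 26 = 2629/85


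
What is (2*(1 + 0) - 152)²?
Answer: 22500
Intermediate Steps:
(2*(1 + 0) - 152)² = (2*1 - 152)² = (2 - 152)² = (-150)² = 22500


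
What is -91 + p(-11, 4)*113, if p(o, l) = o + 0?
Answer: -1334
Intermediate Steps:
p(o, l) = o
-91 + p(-11, 4)*113 = -91 - 11*113 = -91 - 1243 = -1334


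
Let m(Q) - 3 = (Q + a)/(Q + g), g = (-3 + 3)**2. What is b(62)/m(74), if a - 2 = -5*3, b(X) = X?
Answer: 4588/283 ≈ 16.212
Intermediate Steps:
a = -13 (a = 2 - 5*3 = 2 - 15 = -13)
g = 0 (g = 0**2 = 0)
m(Q) = 3 + (-13 + Q)/Q (m(Q) = 3 + (Q - 13)/(Q + 0) = 3 + (-13 + Q)/Q)
b(62)/m(74) = 62/(4 - 13/74) = 62/(283/74) = 62*(74/283) = 4588/283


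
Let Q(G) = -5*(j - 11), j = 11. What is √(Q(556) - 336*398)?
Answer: 4*I*√8358 ≈ 365.69*I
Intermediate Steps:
Q(G) = 0 (Q(G) = -5*(11 - 11) = -5*0 = 0)
√(Q(556) - 336*398) = √(0 - 336*398) = √(0 - 133728) = √(-133728) = 4*I*√8358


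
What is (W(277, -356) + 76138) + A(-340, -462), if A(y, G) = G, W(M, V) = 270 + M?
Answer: 76223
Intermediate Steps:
(W(277, -356) + 76138) + A(-340, -462) = ((270 + 277) + 76138) - 462 = (547 + 76138) - 462 = 76685 - 462 = 76223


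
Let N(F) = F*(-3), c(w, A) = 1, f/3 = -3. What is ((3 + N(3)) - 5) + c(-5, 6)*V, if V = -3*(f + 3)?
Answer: 7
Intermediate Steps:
f = -9 (f = 3*(-3) = -9)
N(F) = -3*F
V = 18 (V = -3*(-9 + 3) = -3*(-6) = 18)
((3 + N(3)) - 5) + c(-5, 6)*V = ((3 - 3*3) - 5) + 1*18 = ((3 - 9) - 5) + 18 = (-6 - 5) + 18 = -11 + 18 = 7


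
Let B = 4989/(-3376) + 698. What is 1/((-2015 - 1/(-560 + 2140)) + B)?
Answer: -1333520/1758217339 ≈ -0.00075845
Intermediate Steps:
B = 2351459/3376 (B = 4989*(-1/3376) + 698 = -4989/3376 + 698 = 2351459/3376 ≈ 696.52)
1/((-2015 - 1/(-560 + 2140)) + B) = 1/((-2015 - 1/(-560 + 2140)) + 2351459/3376) = 1/((-2015 - 1/1580) + 2351459/3376) = 1/(-3183701/1580 + 2351459/3376) = 1/(-1758217339/1333520) = -1333520/1758217339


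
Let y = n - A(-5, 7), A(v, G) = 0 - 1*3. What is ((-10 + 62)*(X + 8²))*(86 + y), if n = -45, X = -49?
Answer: 34320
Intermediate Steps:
A(v, G) = -3 (A(v, G) = 0 - 3 = -3)
y = -42 (y = -45 - 1*(-3) = -45 + 3 = -42)
((-10 + 62)*(X + 8²))*(86 + y) = ((-10 + 62)*(-49 + 8²))*(86 - 42) = (52*(-49 + 64))*44 = (52*15)*44 = 780*44 = 34320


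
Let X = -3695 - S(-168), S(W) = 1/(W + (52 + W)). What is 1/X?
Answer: -284/1049379 ≈ -0.00027064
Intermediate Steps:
S(W) = 1/(52 + 2*W)
X = -1049379/284 (X = -3695 - 1/(2*(26 - 168)) = -3695 - 1/(2*(-142)) = -3695 - (-1)/(2*142) = -3695 - 1*(-1/284) = -3695 + 1/284 = -1049379/284 ≈ -3695.0)
1/X = 1/(-1049379/284) = -284/1049379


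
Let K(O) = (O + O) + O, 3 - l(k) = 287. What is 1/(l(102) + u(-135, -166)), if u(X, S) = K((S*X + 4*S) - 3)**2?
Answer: 1/4254822157 ≈ 2.3503e-10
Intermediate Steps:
l(k) = -284 (l(k) = 3 - 1*287 = 3 - 287 = -284)
K(O) = 3*O (K(O) = 2*O + O = 3*O)
u(X, S) = (-9 + 12*S + 3*S*X)**2 (u(X, S) = (3*((S*X + 4*S) - 3))**2 = (3*((4*S + S*X) - 3))**2 = (3*(-3 + 4*S + S*X))**2 = (-9 + 12*S + 3*S*X)**2)
1/(l(102) + u(-135, -166)) = 1/(-284 + 9*(-3 + 4*(-166) - 166*(-135))**2) = 1/(-284 + 9*(-3 - 664 + 22410)**2) = 1/(-284 + 9*21743**2) = 1/(-284 + 9*472758049) = 1/(-284 + 4254822441) = 1/4254822157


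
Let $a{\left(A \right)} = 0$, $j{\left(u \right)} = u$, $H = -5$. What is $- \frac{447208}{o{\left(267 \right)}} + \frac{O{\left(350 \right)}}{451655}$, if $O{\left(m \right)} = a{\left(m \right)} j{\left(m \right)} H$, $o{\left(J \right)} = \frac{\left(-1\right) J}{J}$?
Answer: $447208$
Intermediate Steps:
$o{\left(J \right)} = -1$
$O{\left(m \right)} = 0$ ($O{\left(m \right)} = 0 m \left(-5\right) = 0 \left(-5\right) = 0$)
$- \frac{447208}{o{\left(267 \right)}} + \frac{O{\left(350 \right)}}{451655} = - \frac{447208}{-1} + \frac{0}{451655} = \left(-447208\right) \left(-1\right) + 0 \cdot \frac{1}{451655} = 447208 + 0 = 447208$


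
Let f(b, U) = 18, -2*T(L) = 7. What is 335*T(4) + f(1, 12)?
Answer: -2309/2 ≈ -1154.5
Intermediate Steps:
T(L) = -7/2 (T(L) = -½*7 = -7/2)
335*T(4) + f(1, 12) = 335*(-7/2) + 18 = -2345/2 + 18 = -2309/2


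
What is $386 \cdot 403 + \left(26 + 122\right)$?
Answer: $155706$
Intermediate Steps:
$386 \cdot 403 + \left(26 + 122\right) = 155558 + 148 = 155706$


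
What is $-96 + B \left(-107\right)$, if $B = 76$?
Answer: $-8228$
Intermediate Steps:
$-96 + B \left(-107\right) = -96 + 76 \left(-107\right) = -96 - 8132 = -8228$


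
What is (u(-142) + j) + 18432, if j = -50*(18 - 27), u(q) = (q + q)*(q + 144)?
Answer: 18314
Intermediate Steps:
u(q) = 2*q*(144 + q) (u(q) = (2*q)*(144 + q) = 2*q*(144 + q))
j = 450 (j = -50*(-9) = 450)
(u(-142) + j) + 18432 = (2*(-142)*(144 - 142) + 450) + 18432 = (2*(-142)*2 + 450) + 18432 = (-568 + 450) + 18432 = -118 + 18432 = 18314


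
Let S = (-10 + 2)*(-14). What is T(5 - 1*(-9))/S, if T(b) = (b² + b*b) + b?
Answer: 29/8 ≈ 3.6250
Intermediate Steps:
T(b) = b + 2*b² (T(b) = (b² + b²) + b = 2*b² + b = b + 2*b²)
S = 112 (S = -8*(-14) = 112)
T(5 - 1*(-9))/S = ((5 - 1*(-9))*(1 + 2*(5 - 1*(-9))))/112 = ((5 + 9)*(1 + 2*(5 + 9)))*(1/112) = (14*(1 + 2*14))*(1/112) = (14*(1 + 28))*(1/112) = (14*29)*(1/112) = 406*(1/112) = 29/8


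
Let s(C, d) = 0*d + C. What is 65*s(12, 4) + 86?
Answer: 866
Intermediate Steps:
s(C, d) = C (s(C, d) = 0 + C = C)
65*s(12, 4) + 86 = 65*12 + 86 = 780 + 86 = 866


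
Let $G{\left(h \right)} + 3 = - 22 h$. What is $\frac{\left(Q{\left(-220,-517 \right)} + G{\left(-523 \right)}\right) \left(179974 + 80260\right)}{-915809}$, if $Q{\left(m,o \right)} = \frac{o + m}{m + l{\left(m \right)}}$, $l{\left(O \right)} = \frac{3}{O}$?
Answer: $- \frac{144935205132666}{44327903027} \approx -3269.6$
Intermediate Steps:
$Q{\left(m,o \right)} = \frac{m + o}{m + \frac{3}{m}}$ ($Q{\left(m,o \right)} = \frac{o + m}{m + \frac{3}{m}} = \frac{m + o}{m + \frac{3}{m}}$)
$G{\left(h \right)} = -3 - 22 h$
$\frac{\left(Q{\left(-220,-517 \right)} + G{\left(-523 \right)}\right) \left(179974 + 80260\right)}{-915809} = \frac{\left(- \frac{220 \left(-220 - 517\right)}{3 + \left(-220\right)^{2}} - -11503\right) \left(179974 + 80260\right)}{-915809} = \left(\left(-220\right) \frac{1}{3 + 48400} \left(-737\right) + \left(-3 + 11506\right)\right) 260234 \left(- \frac{1}{915809}\right) = \left(\left(-220\right) \frac{1}{48403} \left(-737\right) + 11503\right) 260234 \left(- \frac{1}{915809}\right) = \left(\frac{162140}{48403} + 11503\right) 260234 \left(- \frac{1}{915809}\right) = \frac{556941849}{48403} \cdot 260234 \left(- \frac{1}{915809}\right) = \frac{144935205132666}{48403} \left(- \frac{1}{915809}\right) = - \frac{144935205132666}{44327903027}$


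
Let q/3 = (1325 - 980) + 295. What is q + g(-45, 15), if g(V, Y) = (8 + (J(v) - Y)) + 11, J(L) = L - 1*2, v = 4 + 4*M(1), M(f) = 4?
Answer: 1942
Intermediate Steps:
v = 20 (v = 4 + 4*4 = 4 + 16 = 20)
q = 1920 (q = 3*((1325 - 980) + 295) = 3*(345 + 295) = 3*640 = 1920)
J(L) = -2 + L (J(L) = L - 2 = -2 + L)
g(V, Y) = 37 - Y (g(V, Y) = (8 + ((-2 + 20) - Y)) + 11 = (8 + (18 - Y)) + 11 = (26 - Y) + 11 = 37 - Y)
q + g(-45, 15) = 1920 + (37 - 1*15) = 1920 + (37 - 15) = 1920 + 22 = 1942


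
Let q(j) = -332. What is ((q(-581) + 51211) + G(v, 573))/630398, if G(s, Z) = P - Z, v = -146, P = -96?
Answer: 25105/315199 ≈ 0.079648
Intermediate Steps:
G(s, Z) = -96 - Z
((q(-581) + 51211) + G(v, 573))/630398 = ((-332 + 51211) + (-96 - 1*573))/630398 = (50879 + (-96 - 573))*(1/630398) = (50879 - 669)*(1/630398) = 50210*(1/630398) = 25105/315199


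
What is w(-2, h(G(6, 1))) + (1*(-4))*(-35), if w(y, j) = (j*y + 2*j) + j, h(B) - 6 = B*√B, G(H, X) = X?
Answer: 147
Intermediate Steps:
h(B) = 6 + B^(3/2) (h(B) = 6 + B*√B = 6 + B^(3/2))
w(y, j) = 3*j + j*y (w(y, j) = (2*j + j*y) + j = 3*j + j*y)
w(-2, h(G(6, 1))) + (1*(-4))*(-35) = (6 + 1^(3/2))*(3 - 2) + (1*(-4))*(-35) = (6 + 1)*1 - 4*(-35) = 7*1 + 140 = 7 + 140 = 147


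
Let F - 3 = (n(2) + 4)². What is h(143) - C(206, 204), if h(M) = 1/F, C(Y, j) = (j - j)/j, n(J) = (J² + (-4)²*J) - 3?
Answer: 1/1372 ≈ 0.00072886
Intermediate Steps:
n(J) = -3 + J² + 16*J (n(J) = (J² + 16*J) - 3 = -3 + J² + 16*J)
C(Y, j) = 0 (C(Y, j) = 0/j = 0)
F = 1372 (F = 3 + ((-3 + 2² + 16*2) + 4)² = 3 + ((-3 + 4 + 32) + 4)² = 3 + (33 + 4)² = 3 + 37² = 3 + 1369 = 1372)
h(M) = 1/1372
h(143) - C(206, 204) = 1/1372 - 1*0 = 1/1372 + 0 = 1/1372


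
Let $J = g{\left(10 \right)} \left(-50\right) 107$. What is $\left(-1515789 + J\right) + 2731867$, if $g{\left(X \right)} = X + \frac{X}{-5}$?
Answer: $1173278$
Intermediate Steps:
$g{\left(X \right)} = \frac{4 X}{5}$ ($g{\left(X \right)} = X + X \left(- \frac{1}{5}\right) = X - \frac{X}{5} = \frac{4 X}{5}$)
$J = -42800$ ($J = \frac{4}{5} \cdot 10 \left(-50\right) 107 = 8 \left(-50\right) 107 = \left(-400\right) 107 = -42800$)
$\left(-1515789 + J\right) + 2731867 = \left(-1515789 - 42800\right) + 2731867 = -1558589 + 2731867 = 1173278$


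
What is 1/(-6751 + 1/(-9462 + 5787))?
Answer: -3675/24809926 ≈ -0.00014813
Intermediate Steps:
1/(-6751 + 1/(-9462 + 5787)) = 1/(-6751 + 1/(-3675)) = 1/(-6751 - 1/3675) = 1/(-24809926/3675) = -3675/24809926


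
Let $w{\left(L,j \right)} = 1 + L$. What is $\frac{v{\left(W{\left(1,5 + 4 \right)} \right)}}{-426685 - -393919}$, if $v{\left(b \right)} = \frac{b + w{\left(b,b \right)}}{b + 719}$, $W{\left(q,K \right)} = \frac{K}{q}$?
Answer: $- \frac{19}{23853648} \approx -7.9652 \cdot 10^{-7}$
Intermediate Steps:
$v{\left(b \right)} = \frac{1 + 2 b}{719 + b}$ ($v{\left(b \right)} = \frac{b + \left(1 + b\right)}{b + 719} = \frac{1 + 2 b}{719 + b}$)
$\frac{v{\left(W{\left(1,5 + 4 \right)} \right)}}{-426685 - -393919} = \frac{\frac{1}{719 + \frac{5 + 4}{1}} \left(1 + 2 \frac{5 + 4}{1}\right)}{-426685 - -393919} = \frac{\frac{1}{719 + 9 \cdot 1} \left(1 + 2 \cdot 9 \cdot 1\right)}{-426685 + 393919} = \frac{\frac{1}{719 + 9} \left(1 + 2 \cdot 9\right)}{-32766} = \frac{1 + 18}{728} \left(- \frac{1}{32766}\right) = \frac{1}{728} \cdot 19 \left(- \frac{1}{32766}\right) = \frac{19}{728} \left(- \frac{1}{32766}\right) = - \frac{19}{23853648}$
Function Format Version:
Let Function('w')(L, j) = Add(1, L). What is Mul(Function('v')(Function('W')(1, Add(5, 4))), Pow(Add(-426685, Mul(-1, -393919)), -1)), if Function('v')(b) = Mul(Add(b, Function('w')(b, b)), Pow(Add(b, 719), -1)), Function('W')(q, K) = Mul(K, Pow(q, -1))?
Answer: Rational(-19, 23853648) ≈ -7.9652e-7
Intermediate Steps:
Function('v')(b) = Mul(Pow(Add(719, b), -1), Add(1, Mul(2, b))) (Function('v')(b) = Mul(Add(b, Add(1, b)), Pow(Add(b, 719), -1)) = Mul(Add(1, Mul(2, b)), Pow(Add(719, b), -1)) = Mul(Pow(Add(719, b), -1), Add(1, Mul(2, b))))
Mul(Function('v')(Function('W')(1, Add(5, 4))), Pow(Add(-426685, Mul(-1, -393919)), -1)) = Mul(Mul(Pow(Add(719, Mul(Add(5, 4), Pow(1, -1))), -1), Add(1, Mul(2, Mul(Add(5, 4), Pow(1, -1))))), Pow(Add(-426685, Mul(-1, -393919)), -1)) = Mul(Mul(Pow(Add(719, Mul(9, 1)), -1), Add(1, Mul(2, Mul(9, 1)))), Pow(Add(-426685, 393919), -1)) = Mul(Mul(Pow(Add(719, 9), -1), Add(1, Mul(2, 9))), Pow(-32766, -1)) = Mul(Mul(Pow(728, -1), Add(1, 18)), Rational(-1, 32766)) = Mul(Mul(Rational(1, 728), 19), Rational(-1, 32766)) = Mul(Rational(19, 728), Rational(-1, 32766)) = Rational(-19, 23853648)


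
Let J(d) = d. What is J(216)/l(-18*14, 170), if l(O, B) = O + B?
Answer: -108/41 ≈ -2.6341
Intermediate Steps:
l(O, B) = B + O
J(216)/l(-18*14, 170) = 216/(170 - 18*14) = 216/(170 - 252) = 216/(-82) = 216*(-1/82) = -108/41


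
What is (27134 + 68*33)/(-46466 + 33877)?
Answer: -29378/12589 ≈ -2.3336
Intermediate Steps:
(27134 + 68*33)/(-46466 + 33877) = (27134 + 2244)/(-12589) = 29378*(-1/12589) = -29378/12589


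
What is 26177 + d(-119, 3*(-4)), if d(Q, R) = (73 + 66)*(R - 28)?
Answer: 20617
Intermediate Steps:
d(Q, R) = -3892 + 139*R (d(Q, R) = 139*(-28 + R) = -3892 + 139*R)
26177 + d(-119, 3*(-4)) = 26177 + (-3892 + 139*(3*(-4))) = 26177 + (-3892 + 139*(-12)) = 26177 + (-3892 - 1668) = 26177 - 5560 = 20617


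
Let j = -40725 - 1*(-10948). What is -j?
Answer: 29777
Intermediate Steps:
j = -29777 (j = -40725 + 10948 = -29777)
-j = -1*(-29777) = 29777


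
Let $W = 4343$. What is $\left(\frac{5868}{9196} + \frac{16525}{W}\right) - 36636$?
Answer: $- \frac{365749868096}{9984557} \approx -36632.0$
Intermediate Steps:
$\left(\frac{5868}{9196} + \frac{16525}{W}\right) - 36636 = \left(\frac{5868}{9196} + \frac{16525}{4343}\right) - 36636 = \left(5868 \cdot \frac{1}{9196} + 16525 \cdot \frac{1}{4343}\right) - 36636 = \left(\frac{1467}{2299} + \frac{16525}{4343}\right) - 36636 = \frac{44362156}{9984557} - 36636 = - \frac{365749868096}{9984557}$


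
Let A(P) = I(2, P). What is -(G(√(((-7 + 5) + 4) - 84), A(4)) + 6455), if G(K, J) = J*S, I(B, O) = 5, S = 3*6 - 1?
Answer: -6540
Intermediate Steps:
S = 17 (S = 18 - 1 = 17)
A(P) = 5
G(K, J) = 17*J (G(K, J) = J*17 = 17*J)
-(G(√(((-7 + 5) + 4) - 84), A(4)) + 6455) = -(17*5 + 6455) = -(85 + 6455) = -1*6540 = -6540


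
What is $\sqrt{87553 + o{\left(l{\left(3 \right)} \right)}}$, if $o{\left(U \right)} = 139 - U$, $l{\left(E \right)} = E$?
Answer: $\sqrt{87689} \approx 296.12$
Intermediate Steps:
$\sqrt{87553 + o{\left(l{\left(3 \right)} \right)}} = \sqrt{87553 + \left(139 - 3\right)} = \sqrt{87553 + 136} = \sqrt{87689}$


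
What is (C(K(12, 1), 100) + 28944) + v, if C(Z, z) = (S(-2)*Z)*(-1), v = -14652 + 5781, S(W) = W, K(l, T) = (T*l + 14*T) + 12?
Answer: 20149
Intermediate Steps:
K(l, T) = 12 + 14*T + T*l (K(l, T) = (14*T + T*l) + 12 = 12 + 14*T + T*l)
v = -8871
C(Z, z) = 2*Z (C(Z, z) = -2*Z*(-1) = 2*Z)
(C(K(12, 1), 100) + 28944) + v = (2*(12 + 14*1 + 1*12) + 28944) - 8871 = (2*(12 + 14 + 12) + 28944) - 8871 = (2*38 + 28944) - 8871 = (76 + 28944) - 8871 = 29020 - 8871 = 20149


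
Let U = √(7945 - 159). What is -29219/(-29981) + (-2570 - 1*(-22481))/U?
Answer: 29219/29981 + 19911*√7786/7786 ≈ 226.62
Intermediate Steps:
U = √7786 ≈ 88.238
-29219/(-29981) + (-2570 - 1*(-22481))/U = -29219/(-29981) + (-2570 - 1*(-22481))/(√7786) = -29219*(-1/29981) + (-2570 + 22481)*(√7786/7786) = 29219/29981 + 19911*(√7786/7786) = 29219/29981 + 19911*√7786/7786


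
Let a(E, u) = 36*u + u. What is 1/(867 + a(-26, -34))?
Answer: -1/391 ≈ -0.0025575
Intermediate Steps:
a(E, u) = 37*u
1/(867 + a(-26, -34)) = 1/(867 + 37*(-34)) = 1/(867 - 1258) = 1/(-391) = -1/391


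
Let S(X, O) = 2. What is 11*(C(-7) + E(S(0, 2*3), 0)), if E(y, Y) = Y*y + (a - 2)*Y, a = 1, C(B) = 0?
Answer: 0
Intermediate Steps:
E(y, Y) = -Y + Y*y (E(y, Y) = Y*y + (1 - 2)*Y = Y*y - Y = -Y + Y*y)
11*(C(-7) + E(S(0, 2*3), 0)) = 11*(0 + 0*(-1 + 2)) = 11*(0 + 0*1) = 11*(0 + 0) = 11*0 = 0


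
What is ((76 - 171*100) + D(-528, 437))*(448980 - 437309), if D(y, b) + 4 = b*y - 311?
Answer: -2895283325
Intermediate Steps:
D(y, b) = -315 + b*y (D(y, b) = -4 + (b*y - 311) = -4 + (-311 + b*y) = -315 + b*y)
((76 - 171*100) + D(-528, 437))*(448980 - 437309) = ((76 - 171*100) + (-315 + 437*(-528)))*(448980 - 437309) = ((76 - 17100) + (-315 - 230736))*11671 = (-17024 - 231051)*11671 = -248075*11671 = -2895283325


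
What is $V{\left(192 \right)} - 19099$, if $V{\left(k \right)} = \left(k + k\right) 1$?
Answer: $-18715$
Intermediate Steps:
$V{\left(k \right)} = 2 k$ ($V{\left(k \right)} = 2 k 1 = 2 k$)
$V{\left(192 \right)} - 19099 = 2 \cdot 192 - 19099 = 384 - 19099 = -18715$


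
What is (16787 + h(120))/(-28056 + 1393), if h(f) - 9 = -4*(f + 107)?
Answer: -15888/26663 ≈ -0.59588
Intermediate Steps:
h(f) = -419 - 4*f (h(f) = 9 - 4*(f + 107) = 9 - 4*(107 + f) = 9 + (-428 - 4*f) = -419 - 4*f)
(16787 + h(120))/(-28056 + 1393) = (16787 + (-419 - 4*120))/(-28056 + 1393) = (16787 + (-419 - 480))/(-26663) = (16787 - 899)*(-1/26663) = 15888*(-1/26663) = -15888/26663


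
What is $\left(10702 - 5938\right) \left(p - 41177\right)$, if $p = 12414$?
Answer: $-137026932$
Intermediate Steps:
$\left(10702 - 5938\right) \left(p - 41177\right) = \left(10702 - 5938\right) \left(12414 - 41177\right) = 4764 \left(-28763\right) = -137026932$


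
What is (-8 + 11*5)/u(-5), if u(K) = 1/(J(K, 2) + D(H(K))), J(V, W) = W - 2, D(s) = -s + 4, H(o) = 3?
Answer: 47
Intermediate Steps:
D(s) = 4 - s
J(V, W) = -2 + W
u(K) = 1 (u(K) = 1/((-2 + 2) + (4 - 1*3)) = 1/(0 + (4 - 3)) = 1/(0 + 1) = 1/1 = 1)
(-8 + 11*5)/u(-5) = (-8 + 11*5)/1 = (-8 + 55)*1 = 47*1 = 47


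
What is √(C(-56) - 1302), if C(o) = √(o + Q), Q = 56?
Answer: I*√1302 ≈ 36.083*I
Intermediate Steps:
C(o) = √(56 + o) (C(o) = √(o + 56) = √(56 + o))
√(C(-56) - 1302) = √(√(56 - 56) - 1302) = √(√0 - 1302) = √(0 - 1302) = √(-1302) = I*√1302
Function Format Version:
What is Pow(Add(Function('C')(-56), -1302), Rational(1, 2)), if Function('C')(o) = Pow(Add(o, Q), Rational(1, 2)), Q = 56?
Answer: Mul(I, Pow(1302, Rational(1, 2))) ≈ Mul(36.083, I)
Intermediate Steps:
Function('C')(o) = Pow(Add(56, o), Rational(1, 2)) (Function('C')(o) = Pow(Add(o, 56), Rational(1, 2)) = Pow(Add(56, o), Rational(1, 2)))
Pow(Add(Function('C')(-56), -1302), Rational(1, 2)) = Pow(Add(Pow(Add(56, -56), Rational(1, 2)), -1302), Rational(1, 2)) = Pow(Add(Pow(0, Rational(1, 2)), -1302), Rational(1, 2)) = Pow(Add(0, -1302), Rational(1, 2)) = Pow(-1302, Rational(1, 2)) = Mul(I, Pow(1302, Rational(1, 2)))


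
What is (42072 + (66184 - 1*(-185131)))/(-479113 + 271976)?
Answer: -293387/207137 ≈ -1.4164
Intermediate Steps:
(42072 + (66184 - 1*(-185131)))/(-479113 + 271976) = (42072 + (66184 + 185131))/(-207137) = (42072 + 251315)*(-1/207137) = 293387*(-1/207137) = -293387/207137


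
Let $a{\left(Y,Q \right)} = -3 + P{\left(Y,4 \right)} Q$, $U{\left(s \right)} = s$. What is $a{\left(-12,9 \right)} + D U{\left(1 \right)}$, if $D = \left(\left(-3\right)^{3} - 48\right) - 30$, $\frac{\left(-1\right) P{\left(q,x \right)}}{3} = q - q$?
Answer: $-108$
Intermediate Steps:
$P{\left(q,x \right)} = 0$ ($P{\left(q,x \right)} = - 3 \left(q - q\right) = \left(-3\right) 0 = 0$)
$D = -105$ ($D = \left(-27 - 48\right) - 30 = -75 - 30 = -105$)
$a{\left(Y,Q \right)} = -3$ ($a{\left(Y,Q \right)} = -3 + 0 Q = -3 + 0 = -3$)
$a{\left(-12,9 \right)} + D U{\left(1 \right)} = -3 - 105 = -108$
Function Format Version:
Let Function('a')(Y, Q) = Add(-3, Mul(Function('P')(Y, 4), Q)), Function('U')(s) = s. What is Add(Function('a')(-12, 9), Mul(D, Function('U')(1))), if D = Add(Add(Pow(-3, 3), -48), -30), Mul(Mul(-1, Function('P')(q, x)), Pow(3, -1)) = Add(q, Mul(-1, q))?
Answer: -108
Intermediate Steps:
Function('P')(q, x) = 0 (Function('P')(q, x) = Mul(-3, Add(q, Mul(-1, q))) = Mul(-3, 0) = 0)
D = -105 (D = Add(Add(-27, -48), -30) = Add(-75, -30) = -105)
Function('a')(Y, Q) = -3 (Function('a')(Y, Q) = Add(-3, Mul(0, Q)) = Add(-3, 0) = -3)
Add(Function('a')(-12, 9), Mul(D, Function('U')(1))) = Add(-3, Mul(-105, 1)) = Add(-3, -105) = -108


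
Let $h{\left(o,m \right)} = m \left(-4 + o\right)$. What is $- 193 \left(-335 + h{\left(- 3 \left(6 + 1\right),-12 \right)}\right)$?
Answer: $6755$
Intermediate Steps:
$- 193 \left(-335 + h{\left(- 3 \left(6 + 1\right),-12 \right)}\right) = - 193 \left(-335 - 12 \left(-4 - 3 \left(6 + 1\right)\right)\right) = - 193 \left(-335 - 12 \left(-4 - 21\right)\right) = - 193 \left(-335 - -300\right) = - 193 \left(-335 + 300\right) = \left(-193\right) \left(-35\right) = 6755$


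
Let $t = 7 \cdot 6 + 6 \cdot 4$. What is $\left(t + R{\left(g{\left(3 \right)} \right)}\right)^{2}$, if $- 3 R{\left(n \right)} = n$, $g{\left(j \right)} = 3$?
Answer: $4225$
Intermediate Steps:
$t = 66$ ($t = 42 + 24 = 66$)
$R{\left(n \right)} = - \frac{n}{3}$
$\left(t + R{\left(g{\left(3 \right)} \right)}\right)^{2} = \left(66 - 1\right)^{2} = 65^{2} = 4225$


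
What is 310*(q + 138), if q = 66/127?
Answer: 5453520/127 ≈ 42941.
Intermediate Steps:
q = 66/127 (q = 66*(1/127) = 66/127 ≈ 0.51968)
310*(q + 138) = 310*(66/127 + 138) = 310*(17592/127) = 5453520/127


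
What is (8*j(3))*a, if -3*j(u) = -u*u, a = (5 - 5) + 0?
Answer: 0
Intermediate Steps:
a = 0 (a = 0 + 0 = 0)
j(u) = u**2/3 (j(u) = -(-1)*u*u/3 = -(-1)*u**2/3 = u**2/3)
(8*j(3))*a = (8*((1/3)*3**2))*0 = (8*((1/3)*9))*0 = (8*3)*0 = 24*0 = 0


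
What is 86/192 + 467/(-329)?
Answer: -30685/31584 ≈ -0.97154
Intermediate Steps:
86/192 + 467/(-329) = 86*(1/192) + 467*(-1/329) = 43/96 - 467/329 = -30685/31584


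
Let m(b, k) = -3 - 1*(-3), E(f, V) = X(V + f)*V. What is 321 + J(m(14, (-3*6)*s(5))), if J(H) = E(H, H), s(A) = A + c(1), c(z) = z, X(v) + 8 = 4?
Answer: 321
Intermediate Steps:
X(v) = -4 (X(v) = -8 + 4 = -4)
s(A) = 1 + A (s(A) = A + 1 = 1 + A)
E(f, V) = -4*V
m(b, k) = 0 (m(b, k) = -3 + 3 = 0)
J(H) = -4*H
321 + J(m(14, (-3*6)*s(5))) = 321 - 4*0 = 321 + 0 = 321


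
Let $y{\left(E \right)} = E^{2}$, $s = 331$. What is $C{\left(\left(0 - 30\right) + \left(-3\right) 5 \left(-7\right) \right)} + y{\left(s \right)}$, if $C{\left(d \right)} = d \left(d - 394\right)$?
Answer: $85636$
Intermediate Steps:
$C{\left(d \right)} = d \left(-394 + d\right)$
$C{\left(\left(0 - 30\right) + \left(-3\right) 5 \left(-7\right) \right)} + y{\left(s \right)} = \left(\left(0 - 30\right) + \left(-3\right) 5 \left(-7\right)\right) \left(-394 + \left(\left(0 - 30\right) + \left(-3\right) 5 \left(-7\right)\right)\right) + 331^{2} = \left(-30 - -105\right) \left(-394 - -75\right) + 109561 = \left(-30 + 105\right) \left(-394 + \left(-30 + 105\right)\right) + 109561 = 75 \left(-394 + 75\right) + 109561 = 75 \left(-319\right) + 109561 = -23925 + 109561 = 85636$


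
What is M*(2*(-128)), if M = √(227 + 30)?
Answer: -256*√257 ≈ -4104.0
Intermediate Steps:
M = √257 ≈ 16.031
M*(2*(-128)) = √257*(2*(-128)) = √257*(-256) = -256*√257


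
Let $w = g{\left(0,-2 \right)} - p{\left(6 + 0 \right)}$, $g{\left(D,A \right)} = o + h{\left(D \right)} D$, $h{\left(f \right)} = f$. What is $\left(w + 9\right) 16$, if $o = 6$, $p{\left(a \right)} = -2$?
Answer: $272$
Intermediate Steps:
$g{\left(D,A \right)} = 6 + D^{2}$ ($g{\left(D,A \right)} = 6 + D D = 6 + D^{2}$)
$w = 8$ ($w = \left(6 + 0^{2}\right) - -2 = \left(6 + 0\right) + 2 = 6 + 2 = 8$)
$\left(w + 9\right) 16 = \left(8 + 9\right) 16 = 17 \cdot 16 = 272$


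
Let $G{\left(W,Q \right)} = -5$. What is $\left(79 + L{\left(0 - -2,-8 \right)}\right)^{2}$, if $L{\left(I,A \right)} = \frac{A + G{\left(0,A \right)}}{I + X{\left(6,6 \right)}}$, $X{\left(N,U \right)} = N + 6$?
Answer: $\frac{1194649}{196} \approx 6095.1$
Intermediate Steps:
$X{\left(N,U \right)} = 6 + N$
$L{\left(I,A \right)} = \frac{-5 + A}{12 + I}$ ($L{\left(I,A \right)} = \frac{A - 5}{I + \left(6 + 6\right)} = \frac{-5 + A}{I + 12} = \frac{-5 + A}{12 + I}$)
$\left(79 + L{\left(0 - -2,-8 \right)}\right)^{2} = \left(79 + \frac{-5 - 8}{12 + \left(0 - -2\right)}\right)^{2} = \left(79 + \frac{1}{12 + \left(0 + 2\right)} \left(-13\right)\right)^{2} = \left(79 + \frac{1}{12 + 2} \left(-13\right)\right)^{2} = \left(79 + \frac{1}{14} \left(-13\right)\right)^{2} = \left(79 - \frac{13}{14}\right)^{2} = \left(\frac{1093}{14}\right)^{2} = \frac{1194649}{196}$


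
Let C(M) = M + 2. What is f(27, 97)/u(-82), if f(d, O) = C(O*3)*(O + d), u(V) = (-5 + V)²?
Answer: 36332/7569 ≈ 4.8001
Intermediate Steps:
C(M) = 2 + M
f(d, O) = (2 + 3*O)*(O + d) (f(d, O) = (2 + O*3)*(O + d) = (2 + 3*O)*(O + d))
f(27, 97)/u(-82) = ((2 + 3*97)*(97 + 27))/((-5 - 82)²) = ((2 + 291)*124)/((-87)²) = (293*124)/7569 = 36332*(1/7569) = 36332/7569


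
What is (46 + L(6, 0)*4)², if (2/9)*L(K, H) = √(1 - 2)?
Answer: 1792 + 1656*I ≈ 1792.0 + 1656.0*I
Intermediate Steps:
L(K, H) = 9*I/2 (L(K, H) = 9*√(1 - 2)/2 = 9*√(-1)/2 = 9*I/2)
(46 + L(6, 0)*4)² = (46 + (9*I/2)*4)² = (46 + 18*I)²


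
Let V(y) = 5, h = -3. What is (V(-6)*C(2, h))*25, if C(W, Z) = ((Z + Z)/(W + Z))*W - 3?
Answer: 1125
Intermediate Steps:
C(W, Z) = -3 + 2*W*Z/(W + Z) (C(W, Z) = ((2*Z)/(W + Z))*W - 3 = (2*Z/(W + Z))*W - 3 = 2*W*Z/(W + Z) - 3 = -3 + 2*W*Z/(W + Z))
(V(-6)*C(2, h))*25 = (5*((-3*2 - 3*(-3) + 2*2*(-3))/(2 - 3)))*25 = (5*((-6 + 9 - 12)/(-1)))*25 = (5*(-1*(-9)))*25 = (5*9)*25 = 45*25 = 1125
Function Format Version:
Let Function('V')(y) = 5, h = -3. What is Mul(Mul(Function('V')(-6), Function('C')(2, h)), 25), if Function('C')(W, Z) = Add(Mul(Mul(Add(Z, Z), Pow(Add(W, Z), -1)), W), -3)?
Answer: 1125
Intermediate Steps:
Function('C')(W, Z) = Add(-3, Mul(2, W, Z, Pow(Add(W, Z), -1))) (Function('C')(W, Z) = Add(Mul(Mul(Mul(2, Z), Pow(Add(W, Z), -1)), W), -3) = Add(Mul(Mul(2, Z, Pow(Add(W, Z), -1)), W), -3) = Add(Mul(2, W, Z, Pow(Add(W, Z), -1)), -3) = Add(-3, Mul(2, W, Z, Pow(Add(W, Z), -1))))
Mul(Mul(Function('V')(-6), Function('C')(2, h)), 25) = Mul(Mul(5, Mul(Pow(Add(2, -3), -1), Add(Mul(-3, 2), Mul(-3, -3), Mul(2, 2, -3)))), 25) = Mul(Mul(5, Mul(Pow(-1, -1), Add(-6, 9, -12))), 25) = Mul(Mul(5, Mul(-1, -9)), 25) = Mul(Mul(5, 9), 25) = Mul(45, 25) = 1125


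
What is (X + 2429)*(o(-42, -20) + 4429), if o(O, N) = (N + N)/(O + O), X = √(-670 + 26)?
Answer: 32277593/3 + 186038*I*√161/21 ≈ 1.0759e+7 + 1.1241e+5*I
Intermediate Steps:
X = 2*I*√161 (X = √(-644) = 2*I*√161 ≈ 25.377*I)
o(O, N) = N/O (o(O, N) = (2*N)/((2*O)) = (2*N)*(1/(2*O)) = N/O)
(X + 2429)*(o(-42, -20) + 4429) = (2*I*√161 + 2429)*(-20/(-42) + 4429) = (2429 + 2*I*√161)*(-20*(-1/42) + 4429) = (2429 + 2*I*√161)*(10/21 + 4429) = (2429 + 2*I*√161)*(93019/21) = 32277593/3 + 186038*I*√161/21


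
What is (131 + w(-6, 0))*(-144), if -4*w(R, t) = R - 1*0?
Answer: -19080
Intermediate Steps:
w(R, t) = -R/4 (w(R, t) = -(R - 1*0)/4 = -(R + 0)/4 = -R/4)
(131 + w(-6, 0))*(-144) = (131 - ¼*(-6))*(-144) = (131 + 3/2)*(-144) = (265/2)*(-144) = -19080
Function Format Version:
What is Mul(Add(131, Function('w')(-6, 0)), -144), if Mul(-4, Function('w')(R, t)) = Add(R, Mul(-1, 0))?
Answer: -19080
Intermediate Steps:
Function('w')(R, t) = Mul(Rational(-1, 4), R) (Function('w')(R, t) = Mul(Rational(-1, 4), Add(R, Mul(-1, 0))) = Mul(Rational(-1, 4), Add(R, 0)) = Mul(Rational(-1, 4), R))
Mul(Add(131, Function('w')(-6, 0)), -144) = Mul(Add(131, Mul(Rational(-1, 4), -6)), -144) = Mul(Add(131, Rational(3, 2)), -144) = Mul(Rational(265, 2), -144) = -19080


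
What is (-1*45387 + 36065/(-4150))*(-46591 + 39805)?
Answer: 127842889239/415 ≈ 3.0806e+8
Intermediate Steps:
(-1*45387 + 36065/(-4150))*(-46591 + 39805) = (-45387 + 36065*(-1/4150))*(-6786) = (-45387 - 7213/830)*(-6786) = -37678423/830*(-6786) = 127842889239/415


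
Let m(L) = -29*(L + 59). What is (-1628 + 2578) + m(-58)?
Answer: 921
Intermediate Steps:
m(L) = -1711 - 29*L (m(L) = -29*(59 + L) = -1711 - 29*L)
(-1628 + 2578) + m(-58) = (-1628 + 2578) + (-1711 - 29*(-58)) = 950 + (-1711 + 1682) = 950 - 29 = 921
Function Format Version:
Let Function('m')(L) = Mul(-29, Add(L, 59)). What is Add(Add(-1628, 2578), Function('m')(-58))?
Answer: 921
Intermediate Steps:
Function('m')(L) = Add(-1711, Mul(-29, L)) (Function('m')(L) = Mul(-29, Add(59, L)) = Add(-1711, Mul(-29, L)))
Add(Add(-1628, 2578), Function('m')(-58)) = Add(Add(-1628, 2578), Add(-1711, Mul(-29, -58))) = Add(950, Add(-1711, 1682)) = Add(950, -29) = 921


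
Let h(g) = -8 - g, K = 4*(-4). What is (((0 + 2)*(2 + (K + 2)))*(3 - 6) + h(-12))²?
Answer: 5776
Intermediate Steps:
K = -16
(((0 + 2)*(2 + (K + 2)))*(3 - 6) + h(-12))² = (((0 + 2)*(2 + (-16 + 2)))*(3 - 6) + (-8 - 1*(-12)))² = ((2*(2 - 14))*(-3) + (-8 + 12))² = ((2*(-12))*(-3) + 4)² = (-24*(-3) + 4)² = (72 + 4)² = 76² = 5776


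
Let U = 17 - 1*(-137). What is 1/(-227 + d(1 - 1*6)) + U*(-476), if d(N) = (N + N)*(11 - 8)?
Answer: -18839129/257 ≈ -73304.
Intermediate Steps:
d(N) = 6*N (d(N) = (2*N)*3 = 6*N)
U = 154 (U = 17 + 137 = 154)
1/(-227 + d(1 - 1*6)) + U*(-476) = 1/(-227 + 6*(1 - 1*6)) + 154*(-476) = 1/(-227 + 6*(1 - 6)) - 73304 = 1/(-227 + 6*(-5)) - 73304 = 1/(-227 - 30) - 73304 = 1/(-257) - 73304 = -1/257 - 73304 = -18839129/257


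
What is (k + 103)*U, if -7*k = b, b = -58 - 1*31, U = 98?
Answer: 11340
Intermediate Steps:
b = -89 (b = -58 - 31 = -89)
k = 89/7 (k = -⅐*(-89) = 89/7 ≈ 12.714)
(k + 103)*U = (89/7 + 103)*98 = (810/7)*98 = 11340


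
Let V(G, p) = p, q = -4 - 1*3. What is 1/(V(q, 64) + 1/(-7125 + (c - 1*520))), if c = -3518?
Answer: 11163/714431 ≈ 0.015625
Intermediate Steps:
q = -7 (q = -4 - 3 = -7)
1/(V(q, 64) + 1/(-7125 + (c - 1*520))) = 1/(64 + 1/(-7125 + (-3518 - 1*520))) = 1/(64 + 1/(-7125 + (-3518 - 520))) = 1/(64 + 1/(-7125 - 4038)) = 1/(64 + 1/(-11163)) = 1/(64 - 1/11163) = 1/(714431/11163) = 11163/714431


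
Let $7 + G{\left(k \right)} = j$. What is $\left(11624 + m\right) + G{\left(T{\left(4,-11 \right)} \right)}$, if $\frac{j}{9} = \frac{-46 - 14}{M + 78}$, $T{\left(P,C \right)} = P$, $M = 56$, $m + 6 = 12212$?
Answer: $\frac{1595871}{67} \approx 23819.0$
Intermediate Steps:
$m = 12206$ ($m = -6 + 12212 = 12206$)
$j = - \frac{270}{67}$ ($j = 9 \frac{-46 - 14}{56 + 78} = 9 \left(- \frac{60}{134}\right) = 9 \left(\left(-60\right) \frac{1}{134}\right) = 9 \left(- \frac{30}{67}\right) = - \frac{270}{67} \approx -4.0299$)
$G{\left(k \right)} = - \frac{739}{67}$ ($G{\left(k \right)} = -7 - \frac{270}{67} = - \frac{739}{67}$)
$\left(11624 + m\right) + G{\left(T{\left(4,-11 \right)} \right)} = \left(11624 + 12206\right) - \frac{739}{67} = 23830 - \frac{739}{67} = \frac{1595871}{67}$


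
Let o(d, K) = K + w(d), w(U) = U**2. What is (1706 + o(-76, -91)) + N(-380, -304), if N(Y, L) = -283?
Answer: 7108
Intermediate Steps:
o(d, K) = K + d**2
(1706 + o(-76, -91)) + N(-380, -304) = (1706 + (-91 + (-76)**2)) - 283 = (1706 + (-91 + 5776)) - 283 = (1706 + 5685) - 283 = 7391 - 283 = 7108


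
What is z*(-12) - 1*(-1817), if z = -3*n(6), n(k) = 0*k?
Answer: 1817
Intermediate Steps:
n(k) = 0
z = 0 (z = -3*0 = 0)
z*(-12) - 1*(-1817) = 0*(-12) - 1*(-1817) = 0 + 1817 = 1817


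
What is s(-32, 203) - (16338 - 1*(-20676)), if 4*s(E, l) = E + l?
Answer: -147885/4 ≈ -36971.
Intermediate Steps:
s(E, l) = E/4 + l/4 (s(E, l) = (E + l)/4 = E/4 + l/4)
s(-32, 203) - (16338 - 1*(-20676)) = ((¼)*(-32) + (¼)*203) - (16338 - 1*(-20676)) = (-8 + 203/4) - (16338 + 20676) = 171/4 - 1*37014 = 171/4 - 37014 = -147885/4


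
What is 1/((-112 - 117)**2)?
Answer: 1/52441 ≈ 1.9069e-5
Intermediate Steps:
1/((-112 - 117)**2) = 1/((-229)**2) = 1/52441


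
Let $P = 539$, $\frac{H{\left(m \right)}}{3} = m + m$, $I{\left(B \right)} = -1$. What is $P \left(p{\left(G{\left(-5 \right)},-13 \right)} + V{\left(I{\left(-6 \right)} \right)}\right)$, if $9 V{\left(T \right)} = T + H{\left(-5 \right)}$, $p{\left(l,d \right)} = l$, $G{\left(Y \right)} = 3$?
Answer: $- \frac{2156}{9} \approx -239.56$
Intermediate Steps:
$H{\left(m \right)} = 6 m$ ($H{\left(m \right)} = 3 \left(m + m\right) = 3 \cdot 2 m = 6 m$)
$V{\left(T \right)} = - \frac{10}{3} + \frac{T}{9}$ ($V{\left(T \right)} = \frac{T + 6 \left(-5\right)}{9} = \frac{T - 30}{9} = \frac{-30 + T}{9} = - \frac{10}{3} + \frac{T}{9}$)
$P \left(p{\left(G{\left(-5 \right)},-13 \right)} + V{\left(I{\left(-6 \right)} \right)}\right) = 539 \left(3 + \left(- \frac{10}{3} + \frac{1}{9} \left(-1\right)\right)\right) = 539 \left(3 - \frac{31}{9}\right) = 539 \left(- \frac{4}{9}\right) = - \frac{2156}{9}$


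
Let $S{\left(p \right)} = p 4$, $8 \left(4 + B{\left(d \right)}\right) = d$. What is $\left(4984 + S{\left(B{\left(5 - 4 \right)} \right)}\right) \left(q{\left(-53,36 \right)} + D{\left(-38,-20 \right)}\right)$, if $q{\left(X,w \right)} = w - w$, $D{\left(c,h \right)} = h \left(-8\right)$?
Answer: $794960$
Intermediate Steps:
$D{\left(c,h \right)} = - 8 h$
$B{\left(d \right)} = -4 + \frac{d}{8}$
$q{\left(X,w \right)} = 0$
$S{\left(p \right)} = 4 p$
$\left(4984 + S{\left(B{\left(5 - 4 \right)} \right)}\right) \left(q{\left(-53,36 \right)} + D{\left(-38,-20 \right)}\right) = \left(4984 + 4 \left(-4 + \frac{5 - 4}{8}\right)\right) \left(0 - -160\right) = \left(4984 + 4 \left(-4 + \frac{5 - 4}{8}\right)\right) \left(0 + 160\right) = \left(4984 + 4 \left(-4 + \frac{1}{8} \cdot 1\right)\right) 160 = \left(4984 + 4 \left(-4 + \frac{1}{8}\right)\right) 160 = \left(4984 + 4 \left(- \frac{31}{8}\right)\right) 160 = \left(4984 - \frac{31}{2}\right) 160 = \frac{9937}{2} \cdot 160 = 794960$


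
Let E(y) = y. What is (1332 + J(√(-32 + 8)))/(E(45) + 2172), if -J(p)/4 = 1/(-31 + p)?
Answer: 1312144/2183745 + 8*I*√6/2183745 ≈ 0.60087 + 8.9735e-6*I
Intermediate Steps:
J(p) = -4/(-31 + p)
(1332 + J(√(-32 + 8)))/(E(45) + 2172) = (1332 - 4/(-31 + √(-32 + 8)))/(45 + 2172) = (1332 - 4/(-31 + √(-24)))/2217 = (1332 - 4/(-31 + 2*I*√6))*(1/2217) = 444/739 - 4/(2217*(-31 + 2*I*√6))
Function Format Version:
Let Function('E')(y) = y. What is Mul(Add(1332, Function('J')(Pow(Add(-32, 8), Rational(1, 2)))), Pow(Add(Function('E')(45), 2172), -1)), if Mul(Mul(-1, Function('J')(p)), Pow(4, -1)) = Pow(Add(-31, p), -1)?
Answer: Add(Rational(1312144, 2183745), Mul(Rational(8, 2183745), I, Pow(6, Rational(1, 2)))) ≈ Add(0.60087, Mul(8.9735e-6, I))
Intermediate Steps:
Function('J')(p) = Mul(-4, Pow(Add(-31, p), -1))
Mul(Add(1332, Function('J')(Pow(Add(-32, 8), Rational(1, 2)))), Pow(Add(Function('E')(45), 2172), -1)) = Mul(Add(1332, Mul(-4, Pow(Add(-31, Pow(Add(-32, 8), Rational(1, 2))), -1))), Pow(Add(45, 2172), -1)) = Mul(Add(1332, Mul(-4, Pow(Add(-31, Pow(-24, Rational(1, 2))), -1))), Pow(2217, -1)) = Mul(Add(1332, Mul(-4, Pow(Add(-31, Mul(2, I, Pow(6, Rational(1, 2)))), -1))), Rational(1, 2217)) = Add(Rational(444, 739), Mul(Rational(-4, 2217), Pow(Add(-31, Mul(2, I, Pow(6, Rational(1, 2)))), -1)))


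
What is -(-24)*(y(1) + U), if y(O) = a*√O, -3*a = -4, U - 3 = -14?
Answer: -232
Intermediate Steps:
U = -11 (U = 3 - 14 = -11)
a = 4/3 (a = -⅓*(-4) = 4/3 ≈ 1.3333)
y(O) = 4*√O/3
-(-24)*(y(1) + U) = -(-24)*(4*√1/3 - 11) = -(-24)*((4/3)*1 - 11) = -(-24)*(4/3 - 11) = -(-24)*(-29)/3 = -4*58 = -232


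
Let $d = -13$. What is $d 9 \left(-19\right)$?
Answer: $2223$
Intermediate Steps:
$d 9 \left(-19\right) = \left(-13\right) 9 \left(-19\right) = \left(-117\right) \left(-19\right) = 2223$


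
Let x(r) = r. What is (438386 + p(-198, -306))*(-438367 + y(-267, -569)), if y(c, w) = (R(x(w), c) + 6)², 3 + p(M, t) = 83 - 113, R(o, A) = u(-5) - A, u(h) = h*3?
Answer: -162980960459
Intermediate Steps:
u(h) = 3*h
R(o, A) = -15 - A (R(o, A) = 3*(-5) - A = -15 - A)
p(M, t) = -33 (p(M, t) = -3 + (83 - 113) = -3 - 30 = -33)
y(c, w) = (-9 - c)² (y(c, w) = ((-15 - c) + 6)² = (-9 - c)²)
(438386 + p(-198, -306))*(-438367 + y(-267, -569)) = (438386 - 33)*(-438367 + (9 - 267)²) = 438353*(-438367 + (-258)²) = 438353*(-438367 + 66564) = 438353*(-371803) = -162980960459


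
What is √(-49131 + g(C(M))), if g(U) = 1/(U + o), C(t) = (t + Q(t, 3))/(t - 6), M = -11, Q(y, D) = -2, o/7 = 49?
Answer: I*√419484580167/2922 ≈ 221.66*I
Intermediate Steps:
o = 343 (o = 7*49 = 343)
C(t) = (-2 + t)/(-6 + t) (C(t) = (t - 2)/(t - 6) = (-2 + t)/(-6 + t))
g(U) = 1/(343 + U) (g(U) = 1/(U + 343) = 1/(343 + U))
√(-49131 + g(C(M))) = √(-49131 + 1/(343 + (-2 - 11)/(-6 - 11))) = √(-49131 + 1/(343 - 13/(-17))) = √(-49131 + 1/(343 - 1/17*(-13))) = √(-49131 + 1/(343 + 13/17)) = √(-49131 + 1/(5844/17)) = √(-49131 + 17/5844) = √(-287121547/5844) = I*√419484580167/2922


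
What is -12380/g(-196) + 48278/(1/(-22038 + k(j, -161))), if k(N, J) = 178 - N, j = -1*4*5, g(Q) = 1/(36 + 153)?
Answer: -1056731340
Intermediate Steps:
g(Q) = 1/189
j = -20 (j = -4*5 = -20)
-12380/g(-196) + 48278/(1/(-22038 + k(j, -161))) = -12380/1/189 + 48278/(1/(-22038 + (178 - 1*(-20)))) = -12380*189 + 48278/(1/(-22038 + (178 + 20))) = -2339820 + 48278/(1/(-22038 + 198)) = -2339820 + 48278/(1/(-21840)) = -2339820 + 48278/(-1/21840) = -2339820 + 48278*(-21840) = -2339820 - 1054391520 = -1056731340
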